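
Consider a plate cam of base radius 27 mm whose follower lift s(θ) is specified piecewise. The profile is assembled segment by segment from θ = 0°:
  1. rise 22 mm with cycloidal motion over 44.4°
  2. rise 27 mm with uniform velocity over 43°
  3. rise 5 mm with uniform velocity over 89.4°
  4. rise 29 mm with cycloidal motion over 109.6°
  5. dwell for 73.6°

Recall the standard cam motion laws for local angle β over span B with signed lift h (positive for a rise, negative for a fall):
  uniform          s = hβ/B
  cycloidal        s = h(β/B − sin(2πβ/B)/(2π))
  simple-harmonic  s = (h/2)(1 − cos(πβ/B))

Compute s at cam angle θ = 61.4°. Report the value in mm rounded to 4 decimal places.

seg 1 [0°–44.4°] cycloidal, h=22: full span → s += 22 → s = 22.0000
seg 2 [44.4°–87.4°] uniform, h=27: θ=61.4° here. β=17, B=43. 27·17/43 = 10.6744 → s = 32.6744

32.6744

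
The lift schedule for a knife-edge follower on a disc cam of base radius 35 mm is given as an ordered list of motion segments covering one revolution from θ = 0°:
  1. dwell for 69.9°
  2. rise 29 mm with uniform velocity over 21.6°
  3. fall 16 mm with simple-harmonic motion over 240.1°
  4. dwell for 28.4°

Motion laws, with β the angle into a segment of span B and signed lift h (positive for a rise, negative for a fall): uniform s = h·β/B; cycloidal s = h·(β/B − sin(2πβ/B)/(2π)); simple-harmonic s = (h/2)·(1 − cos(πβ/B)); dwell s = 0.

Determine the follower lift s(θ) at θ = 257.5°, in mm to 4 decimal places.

seg 1 [0°–69.9°] dwell: s stays 0.0000
seg 2 [69.9°–91.5°] uniform, h=29: full span → s += 29 → s = 29.0000
seg 3 [91.5°–331.6°] simple-harmonic, h=-16: θ=257.5° here. β=166, B=240.1. -16/2·(1 − cos(π·0.6914)) = -12.5253 → s = 16.4747

16.4747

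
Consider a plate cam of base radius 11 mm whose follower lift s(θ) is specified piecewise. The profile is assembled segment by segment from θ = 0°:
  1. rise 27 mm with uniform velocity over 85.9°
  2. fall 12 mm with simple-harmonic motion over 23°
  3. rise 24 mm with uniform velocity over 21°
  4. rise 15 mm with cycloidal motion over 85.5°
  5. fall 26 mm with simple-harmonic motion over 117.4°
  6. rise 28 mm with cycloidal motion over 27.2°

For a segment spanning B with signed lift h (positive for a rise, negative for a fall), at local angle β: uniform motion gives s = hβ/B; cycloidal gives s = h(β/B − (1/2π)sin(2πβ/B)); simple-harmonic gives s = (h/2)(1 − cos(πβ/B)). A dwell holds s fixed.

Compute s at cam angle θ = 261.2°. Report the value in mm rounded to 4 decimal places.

seg 1 [0°–85.9°] uniform, h=27: full span → s += 27 → s = 27.0000
seg 2 [85.9°–108.9°] simple-harmonic, h=-12: full span → s += -12 → s = 15.0000
seg 3 [108.9°–129.9°] uniform, h=24: full span → s += 24 → s = 39.0000
seg 4 [129.9°–215.4°] cycloidal, h=15: full span → s += 15 → s = 54.0000
seg 5 [215.4°–332.8°] simple-harmonic, h=-26: θ=261.2° here. β=45.8, B=117.4. -26/2·(1 − cos(π·0.3901)) = -8.6010 → s = 45.3990

45.3990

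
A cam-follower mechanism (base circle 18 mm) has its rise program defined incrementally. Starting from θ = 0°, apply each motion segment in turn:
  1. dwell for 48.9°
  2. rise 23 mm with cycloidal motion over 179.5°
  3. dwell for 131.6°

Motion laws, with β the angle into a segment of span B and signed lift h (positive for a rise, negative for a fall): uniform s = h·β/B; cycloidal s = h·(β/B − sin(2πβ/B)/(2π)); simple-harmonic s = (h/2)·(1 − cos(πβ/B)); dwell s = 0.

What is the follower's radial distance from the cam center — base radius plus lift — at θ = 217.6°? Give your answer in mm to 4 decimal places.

seg 1 [0°–48.9°] dwell: s stays 0.0000
seg 2 [48.9°–228.4°] cycloidal, h=23: θ=217.6° here. β=168.7, B=179.5. 23·(0.9398 − sin(2π·0.9398)/(2π)) = 22.9673 → s = 22.9673
radial distance = base radius + s = 18 + 22.9673 = 40.9673

40.9673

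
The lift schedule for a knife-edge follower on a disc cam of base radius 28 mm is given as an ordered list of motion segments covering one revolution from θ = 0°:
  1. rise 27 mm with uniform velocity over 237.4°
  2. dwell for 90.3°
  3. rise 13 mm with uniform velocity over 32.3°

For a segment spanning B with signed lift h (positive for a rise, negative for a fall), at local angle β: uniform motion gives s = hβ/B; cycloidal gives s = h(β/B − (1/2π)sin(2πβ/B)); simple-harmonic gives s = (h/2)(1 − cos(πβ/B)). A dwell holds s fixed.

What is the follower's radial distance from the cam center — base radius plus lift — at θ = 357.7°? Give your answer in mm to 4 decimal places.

seg 1 [0°–237.4°] uniform, h=27: full span → s += 27 → s = 27.0000
seg 2 [237.4°–327.7°] dwell: s stays 27.0000
seg 3 [327.7°–360°] uniform, h=13: θ=357.7° here. β=30, B=32.3. 13·30/32.3 = 12.0743 → s = 39.0743
radial distance = base radius + s = 28 + 39.0743 = 67.0743

67.0743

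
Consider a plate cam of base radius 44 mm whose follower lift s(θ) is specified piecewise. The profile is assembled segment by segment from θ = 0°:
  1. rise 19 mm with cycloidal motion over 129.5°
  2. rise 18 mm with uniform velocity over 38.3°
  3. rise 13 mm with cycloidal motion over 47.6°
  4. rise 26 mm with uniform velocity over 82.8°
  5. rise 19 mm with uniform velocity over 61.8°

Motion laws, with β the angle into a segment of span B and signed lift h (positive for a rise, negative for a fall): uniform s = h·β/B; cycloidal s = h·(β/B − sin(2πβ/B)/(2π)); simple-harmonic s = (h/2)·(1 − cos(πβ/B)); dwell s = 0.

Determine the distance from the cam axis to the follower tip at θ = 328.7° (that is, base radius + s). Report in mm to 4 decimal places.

seg 1 [0°–129.5°] cycloidal, h=19: full span → s += 19 → s = 19.0000
seg 2 [129.5°–167.8°] uniform, h=18: full span → s += 18 → s = 37.0000
seg 3 [167.8°–215.4°] cycloidal, h=13: full span → s += 13 → s = 50.0000
seg 4 [215.4°–298.2°] uniform, h=26: full span → s += 26 → s = 76.0000
seg 5 [298.2°–360°] uniform, h=19: θ=328.7° here. β=30.5, B=61.8. 19·30.5/61.8 = 9.3770 → s = 85.3770
radial distance = base radius + s = 44 + 85.3770 = 129.3770

129.3770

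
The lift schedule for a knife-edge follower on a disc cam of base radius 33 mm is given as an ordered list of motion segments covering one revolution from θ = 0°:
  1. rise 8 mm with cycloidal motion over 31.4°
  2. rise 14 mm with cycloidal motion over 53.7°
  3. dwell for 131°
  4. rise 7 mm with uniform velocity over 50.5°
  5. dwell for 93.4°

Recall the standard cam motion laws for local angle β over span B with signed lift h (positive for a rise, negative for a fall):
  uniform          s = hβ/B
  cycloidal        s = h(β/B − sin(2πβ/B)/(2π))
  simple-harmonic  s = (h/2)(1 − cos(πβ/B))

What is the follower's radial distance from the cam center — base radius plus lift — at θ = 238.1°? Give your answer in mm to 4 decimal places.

seg 1 [0°–31.4°] cycloidal, h=8: full span → s += 8 → s = 8.0000
seg 2 [31.4°–85.1°] cycloidal, h=14: full span → s += 14 → s = 22.0000
seg 3 [85.1°–216.1°] dwell: s stays 22.0000
seg 4 [216.1°–266.6°] uniform, h=7: θ=238.1° here. β=22, B=50.5. 7·22/50.5 = 3.0495 → s = 25.0495
radial distance = base radius + s = 33 + 25.0495 = 58.0495

58.0495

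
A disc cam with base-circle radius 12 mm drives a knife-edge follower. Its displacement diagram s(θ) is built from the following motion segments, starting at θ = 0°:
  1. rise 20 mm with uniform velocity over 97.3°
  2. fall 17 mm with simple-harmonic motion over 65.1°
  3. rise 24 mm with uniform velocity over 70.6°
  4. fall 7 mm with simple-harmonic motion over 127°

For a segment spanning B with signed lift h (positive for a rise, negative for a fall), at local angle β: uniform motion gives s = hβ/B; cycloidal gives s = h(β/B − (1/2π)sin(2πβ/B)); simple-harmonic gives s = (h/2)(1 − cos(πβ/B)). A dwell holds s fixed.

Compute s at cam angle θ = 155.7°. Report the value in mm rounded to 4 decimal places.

seg 1 [0°–97.3°] uniform, h=20: full span → s += 20 → s = 20.0000
seg 2 [97.3°–162.4°] simple-harmonic, h=-17: θ=155.7° here. β=58.4, B=65.1. -17/2·(1 − cos(π·0.8971)) = -16.5596 → s = 3.4404

3.4404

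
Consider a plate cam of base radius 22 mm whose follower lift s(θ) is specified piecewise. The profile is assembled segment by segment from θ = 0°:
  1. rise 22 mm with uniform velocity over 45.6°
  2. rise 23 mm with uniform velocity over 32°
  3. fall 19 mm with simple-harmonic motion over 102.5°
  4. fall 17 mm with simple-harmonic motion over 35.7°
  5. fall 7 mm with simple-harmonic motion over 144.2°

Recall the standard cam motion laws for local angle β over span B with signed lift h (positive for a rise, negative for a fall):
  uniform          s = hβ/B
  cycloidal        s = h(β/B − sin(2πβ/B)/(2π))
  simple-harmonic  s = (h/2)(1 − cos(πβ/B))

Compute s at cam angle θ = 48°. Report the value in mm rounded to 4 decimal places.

seg 1 [0°–45.6°] uniform, h=22: full span → s += 22 → s = 22.0000
seg 2 [45.6°–77.6°] uniform, h=23: θ=48° here. β=2.4, B=32. 23·2.4/32 = 1.7250 → s = 23.7250

23.7250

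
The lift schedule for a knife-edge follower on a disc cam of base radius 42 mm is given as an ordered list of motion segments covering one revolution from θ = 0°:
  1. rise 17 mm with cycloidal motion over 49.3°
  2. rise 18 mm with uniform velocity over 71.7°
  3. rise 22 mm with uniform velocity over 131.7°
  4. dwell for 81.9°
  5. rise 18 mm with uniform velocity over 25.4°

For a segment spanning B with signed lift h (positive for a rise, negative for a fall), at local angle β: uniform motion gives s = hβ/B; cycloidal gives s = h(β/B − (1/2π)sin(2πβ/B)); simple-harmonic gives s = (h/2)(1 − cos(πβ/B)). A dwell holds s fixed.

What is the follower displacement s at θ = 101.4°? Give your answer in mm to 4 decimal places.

seg 1 [0°–49.3°] cycloidal, h=17: full span → s += 17 → s = 17.0000
seg 2 [49.3°–121°] uniform, h=18: θ=101.4° here. β=52.1, B=71.7. 18·52.1/71.7 = 13.0795 → s = 30.0795

30.0795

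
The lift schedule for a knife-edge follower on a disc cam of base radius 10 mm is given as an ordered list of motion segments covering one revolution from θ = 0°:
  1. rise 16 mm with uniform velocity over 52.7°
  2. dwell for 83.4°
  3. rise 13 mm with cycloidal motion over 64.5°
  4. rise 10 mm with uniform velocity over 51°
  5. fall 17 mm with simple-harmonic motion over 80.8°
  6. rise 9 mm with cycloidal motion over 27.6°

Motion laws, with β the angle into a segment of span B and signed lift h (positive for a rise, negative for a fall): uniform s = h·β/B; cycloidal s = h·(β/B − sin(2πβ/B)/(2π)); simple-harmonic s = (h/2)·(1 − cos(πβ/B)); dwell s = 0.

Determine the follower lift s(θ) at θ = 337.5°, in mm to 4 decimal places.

seg 1 [0°–52.7°] uniform, h=16: full span → s += 16 → s = 16.0000
seg 2 [52.7°–136.1°] dwell: s stays 16.0000
seg 3 [136.1°–200.6°] cycloidal, h=13: full span → s += 13 → s = 29.0000
seg 4 [200.6°–251.6°] uniform, h=10: full span → s += 10 → s = 39.0000
seg 5 [251.6°–332.4°] simple-harmonic, h=-17: full span → s += -17 → s = 22.0000
seg 6 [332.4°–360°] cycloidal, h=9: θ=337.5° here. β=5.1, B=27.6. 9·(0.1848 − sin(2π·0.1848)/(2π)) = 0.3492 → s = 22.3492

22.3492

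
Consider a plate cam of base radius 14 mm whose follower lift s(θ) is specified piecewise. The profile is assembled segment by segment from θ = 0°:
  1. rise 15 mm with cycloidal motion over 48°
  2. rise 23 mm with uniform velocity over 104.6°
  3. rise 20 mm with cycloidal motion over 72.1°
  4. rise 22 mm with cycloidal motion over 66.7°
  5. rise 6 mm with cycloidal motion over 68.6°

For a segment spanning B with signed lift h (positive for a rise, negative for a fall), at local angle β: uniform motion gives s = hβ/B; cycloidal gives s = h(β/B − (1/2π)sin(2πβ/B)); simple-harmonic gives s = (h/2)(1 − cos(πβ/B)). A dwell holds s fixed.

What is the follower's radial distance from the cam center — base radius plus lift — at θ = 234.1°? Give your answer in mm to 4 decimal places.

seg 1 [0°–48°] cycloidal, h=15: full span → s += 15 → s = 15.0000
seg 2 [48°–152.6°] uniform, h=23: full span → s += 23 → s = 38.0000
seg 3 [152.6°–224.7°] cycloidal, h=20: full span → s += 20 → s = 58.0000
seg 4 [224.7°–291.4°] cycloidal, h=22: θ=234.1° here. β=9.4, B=66.7. 22·(0.1409 − sin(2π·0.1409)/(2π)) = 0.3896 → s = 58.3896
radial distance = base radius + s = 14 + 58.3896 = 72.3896

72.3896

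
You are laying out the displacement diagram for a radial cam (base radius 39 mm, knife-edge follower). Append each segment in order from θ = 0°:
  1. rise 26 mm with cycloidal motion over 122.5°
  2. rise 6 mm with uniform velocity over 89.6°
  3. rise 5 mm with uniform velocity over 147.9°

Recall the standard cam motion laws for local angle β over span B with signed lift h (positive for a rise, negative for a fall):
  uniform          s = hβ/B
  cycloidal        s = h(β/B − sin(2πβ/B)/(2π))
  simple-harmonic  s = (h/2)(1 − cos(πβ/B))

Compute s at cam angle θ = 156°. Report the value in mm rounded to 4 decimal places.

seg 1 [0°–122.5°] cycloidal, h=26: full span → s += 26 → s = 26.0000
seg 2 [122.5°–212.1°] uniform, h=6: θ=156° here. β=33.5, B=89.6. 6·33.5/89.6 = 2.2433 → s = 28.2433

28.2433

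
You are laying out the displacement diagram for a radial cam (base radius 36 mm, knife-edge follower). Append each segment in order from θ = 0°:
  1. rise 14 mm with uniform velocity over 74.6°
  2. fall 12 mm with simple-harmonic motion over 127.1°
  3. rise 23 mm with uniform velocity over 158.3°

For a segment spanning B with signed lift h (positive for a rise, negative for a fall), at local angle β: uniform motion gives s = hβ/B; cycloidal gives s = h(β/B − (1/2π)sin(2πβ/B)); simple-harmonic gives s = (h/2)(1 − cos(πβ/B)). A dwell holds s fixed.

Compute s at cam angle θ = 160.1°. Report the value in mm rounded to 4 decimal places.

seg 1 [0°–74.6°] uniform, h=14: full span → s += 14 → s = 14.0000
seg 2 [74.6°–201.7°] simple-harmonic, h=-12: θ=160.1° here. β=85.5, B=127.1. -12/2·(1 − cos(π·0.6727)) = -9.0979 → s = 4.9021

4.9021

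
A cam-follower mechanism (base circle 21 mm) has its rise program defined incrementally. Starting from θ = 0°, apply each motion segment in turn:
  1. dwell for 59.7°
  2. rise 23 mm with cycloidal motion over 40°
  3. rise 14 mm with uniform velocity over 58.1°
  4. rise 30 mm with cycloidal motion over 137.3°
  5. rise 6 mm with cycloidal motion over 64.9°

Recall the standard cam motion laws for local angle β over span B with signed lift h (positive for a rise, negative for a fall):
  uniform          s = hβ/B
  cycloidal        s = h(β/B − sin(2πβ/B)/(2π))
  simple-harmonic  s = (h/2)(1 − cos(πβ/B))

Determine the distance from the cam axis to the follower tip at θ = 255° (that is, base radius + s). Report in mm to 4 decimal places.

seg 1 [0°–59.7°] dwell: s stays 0.0000
seg 2 [59.7°–99.7°] cycloidal, h=23: full span → s += 23 → s = 23.0000
seg 3 [99.7°–157.8°] uniform, h=14: full span → s += 14 → s = 37.0000
seg 4 [157.8°–295.1°] cycloidal, h=30: θ=255° here. β=97.2, B=137.3. 30·(0.7079 − sin(2π·0.7079)/(2π)) = 25.8470 → s = 62.8470
radial distance = base radius + s = 21 + 62.8470 = 83.8470

83.8470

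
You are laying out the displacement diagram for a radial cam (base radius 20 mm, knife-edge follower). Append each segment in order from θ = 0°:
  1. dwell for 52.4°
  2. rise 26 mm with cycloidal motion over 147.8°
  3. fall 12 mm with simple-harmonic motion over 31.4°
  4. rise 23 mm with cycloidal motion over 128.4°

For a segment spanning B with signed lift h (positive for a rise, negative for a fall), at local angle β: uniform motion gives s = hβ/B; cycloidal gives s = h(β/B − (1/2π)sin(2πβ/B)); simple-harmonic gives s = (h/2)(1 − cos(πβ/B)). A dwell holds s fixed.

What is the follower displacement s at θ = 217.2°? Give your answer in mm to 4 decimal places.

seg 1 [0°–52.4°] dwell: s stays 0.0000
seg 2 [52.4°–200.2°] cycloidal, h=26: full span → s += 26 → s = 26.0000
seg 3 [200.2°–231.6°] simple-harmonic, h=-12: θ=217.2° here. β=17, B=31.4. -12/2·(1 − cos(π·0.5414)) = -6.7782 → s = 19.2218

19.2218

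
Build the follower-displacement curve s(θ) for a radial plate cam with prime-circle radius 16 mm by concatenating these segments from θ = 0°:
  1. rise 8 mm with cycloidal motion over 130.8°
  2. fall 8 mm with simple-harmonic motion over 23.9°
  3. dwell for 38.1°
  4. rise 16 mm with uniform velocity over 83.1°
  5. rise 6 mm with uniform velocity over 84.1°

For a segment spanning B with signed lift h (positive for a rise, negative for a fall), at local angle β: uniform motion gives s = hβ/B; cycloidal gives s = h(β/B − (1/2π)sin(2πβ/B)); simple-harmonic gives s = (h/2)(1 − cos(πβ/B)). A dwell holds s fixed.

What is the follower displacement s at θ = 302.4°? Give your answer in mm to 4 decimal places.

seg 1 [0°–130.8°] cycloidal, h=8: full span → s += 8 → s = 8.0000
seg 2 [130.8°–154.7°] simple-harmonic, h=-8: full span → s += -8 → s = 0.0000
seg 3 [154.7°–192.8°] dwell: s stays 0.0000
seg 4 [192.8°–275.9°] uniform, h=16: full span → s += 16 → s = 16.0000
seg 5 [275.9°–360°] uniform, h=6: θ=302.4° here. β=26.5, B=84.1. 6·26.5/84.1 = 1.8906 → s = 17.8906

17.8906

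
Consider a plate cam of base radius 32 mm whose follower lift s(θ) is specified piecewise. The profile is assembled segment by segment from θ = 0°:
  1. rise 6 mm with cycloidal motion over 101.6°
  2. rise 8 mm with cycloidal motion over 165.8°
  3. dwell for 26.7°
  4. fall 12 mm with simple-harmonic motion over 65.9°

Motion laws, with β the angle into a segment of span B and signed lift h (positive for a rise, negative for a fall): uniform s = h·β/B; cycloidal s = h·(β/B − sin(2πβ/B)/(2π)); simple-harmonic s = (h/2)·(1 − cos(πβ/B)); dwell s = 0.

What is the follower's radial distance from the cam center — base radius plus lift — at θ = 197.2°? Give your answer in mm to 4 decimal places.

seg 1 [0°–101.6°] cycloidal, h=6: full span → s += 6 → s = 6.0000
seg 2 [101.6°–267.4°] cycloidal, h=8: θ=197.2° here. β=95.6, B=165.8. 8·(0.5766 − sin(2π·0.5766)/(2π)) = 5.2022 → s = 11.2022
radial distance = base radius + s = 32 + 11.2022 = 43.2022

43.2022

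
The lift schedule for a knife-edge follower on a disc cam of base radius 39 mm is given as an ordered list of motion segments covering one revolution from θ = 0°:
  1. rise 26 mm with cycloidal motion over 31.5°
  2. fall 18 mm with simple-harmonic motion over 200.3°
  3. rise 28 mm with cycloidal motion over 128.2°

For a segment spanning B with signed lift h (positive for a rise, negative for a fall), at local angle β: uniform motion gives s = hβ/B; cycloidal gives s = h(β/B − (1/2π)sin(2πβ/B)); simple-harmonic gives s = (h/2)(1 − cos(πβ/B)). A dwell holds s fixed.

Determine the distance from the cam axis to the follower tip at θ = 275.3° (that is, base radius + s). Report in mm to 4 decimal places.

seg 1 [0°–31.5°] cycloidal, h=26: full span → s += 26 → s = 26.0000
seg 2 [31.5°–231.8°] simple-harmonic, h=-18: full span → s += -18 → s = 8.0000
seg 3 [231.8°–360°] cycloidal, h=28: θ=275.3° here. β=43.5, B=128.2. 28·(0.3393 − sin(2π·0.3393)/(2π)) = 5.7279 → s = 13.7279
radial distance = base radius + s = 39 + 13.7279 = 52.7279

52.7279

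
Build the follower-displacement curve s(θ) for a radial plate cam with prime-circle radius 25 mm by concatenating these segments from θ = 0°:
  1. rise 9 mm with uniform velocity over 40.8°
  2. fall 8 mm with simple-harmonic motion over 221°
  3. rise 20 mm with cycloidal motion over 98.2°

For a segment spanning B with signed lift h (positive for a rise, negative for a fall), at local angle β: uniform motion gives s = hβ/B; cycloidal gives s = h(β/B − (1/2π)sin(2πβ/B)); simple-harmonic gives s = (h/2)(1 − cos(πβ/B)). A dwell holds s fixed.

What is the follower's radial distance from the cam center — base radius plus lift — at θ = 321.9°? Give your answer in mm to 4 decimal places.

seg 1 [0°–40.8°] uniform, h=9: full span → s += 9 → s = 9.0000
seg 2 [40.8°–261.8°] simple-harmonic, h=-8: full span → s += -8 → s = 1.0000
seg 3 [261.8°–360°] cycloidal, h=20: θ=321.9° here. β=60.1, B=98.2. 20·(0.6120 − sin(2π·0.6120)/(2π)) = 14.3002 → s = 15.3002
radial distance = base radius + s = 25 + 15.3002 = 40.3002

40.3002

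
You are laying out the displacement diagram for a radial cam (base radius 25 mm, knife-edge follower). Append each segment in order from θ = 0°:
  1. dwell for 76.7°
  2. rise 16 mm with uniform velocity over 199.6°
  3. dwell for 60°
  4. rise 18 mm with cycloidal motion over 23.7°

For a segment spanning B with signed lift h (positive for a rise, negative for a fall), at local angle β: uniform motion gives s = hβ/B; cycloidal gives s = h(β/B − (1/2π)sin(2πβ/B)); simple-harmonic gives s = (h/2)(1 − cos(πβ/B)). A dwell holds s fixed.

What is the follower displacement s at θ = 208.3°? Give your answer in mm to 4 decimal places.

seg 1 [0°–76.7°] dwell: s stays 0.0000
seg 2 [76.7°–276.3°] uniform, h=16: θ=208.3° here. β=131.6, B=199.6. 16·131.6/199.6 = 10.5491 → s = 10.5491

10.5491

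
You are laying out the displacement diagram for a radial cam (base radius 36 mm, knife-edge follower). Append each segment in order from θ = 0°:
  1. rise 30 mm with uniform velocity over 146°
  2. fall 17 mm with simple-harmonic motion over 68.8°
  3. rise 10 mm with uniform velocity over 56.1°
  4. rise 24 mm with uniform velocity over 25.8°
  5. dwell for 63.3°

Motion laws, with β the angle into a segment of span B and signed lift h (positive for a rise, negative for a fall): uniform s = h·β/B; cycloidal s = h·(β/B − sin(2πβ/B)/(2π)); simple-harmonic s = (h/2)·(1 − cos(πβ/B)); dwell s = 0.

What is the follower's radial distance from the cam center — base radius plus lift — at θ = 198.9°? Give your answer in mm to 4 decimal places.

seg 1 [0°–146°] uniform, h=30: full span → s += 30 → s = 30.0000
seg 2 [146°–214.8°] simple-harmonic, h=-17: θ=198.9° here. β=52.9, B=68.8. -17/2·(1 − cos(π·0.7689)) = -14.8564 → s = 15.1436
radial distance = base radius + s = 36 + 15.1436 = 51.1436

51.1436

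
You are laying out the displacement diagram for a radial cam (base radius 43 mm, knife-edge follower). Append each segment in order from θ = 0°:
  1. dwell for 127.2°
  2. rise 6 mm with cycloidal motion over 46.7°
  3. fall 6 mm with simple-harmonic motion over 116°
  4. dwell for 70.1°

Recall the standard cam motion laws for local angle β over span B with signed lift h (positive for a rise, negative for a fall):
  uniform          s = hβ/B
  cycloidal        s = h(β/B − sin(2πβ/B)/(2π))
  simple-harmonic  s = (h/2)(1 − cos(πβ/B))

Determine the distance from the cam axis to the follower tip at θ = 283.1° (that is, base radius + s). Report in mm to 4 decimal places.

seg 1 [0°–127.2°] dwell: s stays 0.0000
seg 2 [127.2°–173.9°] cycloidal, h=6: full span → s += 6 → s = 6.0000
seg 3 [173.9°–289.9°] simple-harmonic, h=-6: θ=283.1° here. β=109.2, B=116. -6/2·(1 − cos(π·0.9414)) = -5.9493 → s = 0.0507
radial distance = base radius + s = 43 + 0.0507 = 43.0507

43.0507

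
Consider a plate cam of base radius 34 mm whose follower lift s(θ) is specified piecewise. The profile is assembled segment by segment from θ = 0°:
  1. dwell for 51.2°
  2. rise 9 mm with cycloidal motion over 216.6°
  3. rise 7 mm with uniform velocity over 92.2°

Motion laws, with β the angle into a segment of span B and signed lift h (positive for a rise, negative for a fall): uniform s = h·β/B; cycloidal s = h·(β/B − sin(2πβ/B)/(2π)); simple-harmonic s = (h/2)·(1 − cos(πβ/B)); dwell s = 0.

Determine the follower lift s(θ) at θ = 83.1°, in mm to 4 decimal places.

seg 1 [0°–51.2°] dwell: s stays 0.0000
seg 2 [51.2°–267.8°] cycloidal, h=9: θ=83.1° here. β=31.9, B=216.6. 9·(0.1473 − sin(2π·0.1473)/(2π)) = 0.1812 → s = 0.1812

0.1812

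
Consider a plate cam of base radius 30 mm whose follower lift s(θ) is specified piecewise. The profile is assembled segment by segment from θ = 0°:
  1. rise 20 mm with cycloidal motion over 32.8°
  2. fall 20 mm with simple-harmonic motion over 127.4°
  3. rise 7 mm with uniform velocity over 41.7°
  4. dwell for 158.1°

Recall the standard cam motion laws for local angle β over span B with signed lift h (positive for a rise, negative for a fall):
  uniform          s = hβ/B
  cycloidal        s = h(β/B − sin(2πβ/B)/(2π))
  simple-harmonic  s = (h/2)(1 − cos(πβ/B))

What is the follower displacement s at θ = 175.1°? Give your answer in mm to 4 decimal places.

seg 1 [0°–32.8°] cycloidal, h=20: full span → s += 20 → s = 20.0000
seg 2 [32.8°–160.2°] simple-harmonic, h=-20: full span → s += -20 → s = 0.0000
seg 3 [160.2°–201.9°] uniform, h=7: θ=175.1° here. β=14.9, B=41.7. 7·14.9/41.7 = 2.5012 → s = 2.5012

2.5012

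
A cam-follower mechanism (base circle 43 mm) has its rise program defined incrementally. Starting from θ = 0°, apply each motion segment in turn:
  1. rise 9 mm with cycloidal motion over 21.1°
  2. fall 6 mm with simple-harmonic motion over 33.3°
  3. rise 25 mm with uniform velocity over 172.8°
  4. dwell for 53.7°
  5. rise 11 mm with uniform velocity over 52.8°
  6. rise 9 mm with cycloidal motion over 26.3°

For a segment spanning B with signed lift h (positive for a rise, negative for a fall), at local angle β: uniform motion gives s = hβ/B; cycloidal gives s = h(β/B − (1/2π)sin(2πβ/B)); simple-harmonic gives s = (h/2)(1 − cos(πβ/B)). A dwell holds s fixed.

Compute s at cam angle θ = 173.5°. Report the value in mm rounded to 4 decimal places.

seg 1 [0°–21.1°] cycloidal, h=9: full span → s += 9 → s = 9.0000
seg 2 [21.1°–54.4°] simple-harmonic, h=-6: full span → s += -6 → s = 3.0000
seg 3 [54.4°–227.2°] uniform, h=25: θ=173.5° here. β=119.1, B=172.8. 25·119.1/172.8 = 17.2309 → s = 20.2309

20.2309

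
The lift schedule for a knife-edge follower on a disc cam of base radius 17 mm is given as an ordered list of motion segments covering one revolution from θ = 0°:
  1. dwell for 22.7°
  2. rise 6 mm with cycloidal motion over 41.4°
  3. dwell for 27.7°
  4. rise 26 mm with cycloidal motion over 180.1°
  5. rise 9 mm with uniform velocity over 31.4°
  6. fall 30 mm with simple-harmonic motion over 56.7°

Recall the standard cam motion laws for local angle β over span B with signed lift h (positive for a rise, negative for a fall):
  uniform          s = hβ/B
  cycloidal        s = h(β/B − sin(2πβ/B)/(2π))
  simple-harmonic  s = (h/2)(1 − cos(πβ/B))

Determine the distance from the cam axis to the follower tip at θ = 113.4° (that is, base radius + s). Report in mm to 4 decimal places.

seg 1 [0°–22.7°] dwell: s stays 0.0000
seg 2 [22.7°–64.1°] cycloidal, h=6: full span → s += 6 → s = 6.0000
seg 3 [64.1°–91.8°] dwell: s stays 6.0000
seg 4 [91.8°–271.9°] cycloidal, h=26: θ=113.4° here. β=21.6, B=180.1. 26·(0.1199 − sin(2π·0.1199)/(2π)) = 0.2869 → s = 6.2869
radial distance = base radius + s = 17 + 6.2869 = 23.2869

23.2869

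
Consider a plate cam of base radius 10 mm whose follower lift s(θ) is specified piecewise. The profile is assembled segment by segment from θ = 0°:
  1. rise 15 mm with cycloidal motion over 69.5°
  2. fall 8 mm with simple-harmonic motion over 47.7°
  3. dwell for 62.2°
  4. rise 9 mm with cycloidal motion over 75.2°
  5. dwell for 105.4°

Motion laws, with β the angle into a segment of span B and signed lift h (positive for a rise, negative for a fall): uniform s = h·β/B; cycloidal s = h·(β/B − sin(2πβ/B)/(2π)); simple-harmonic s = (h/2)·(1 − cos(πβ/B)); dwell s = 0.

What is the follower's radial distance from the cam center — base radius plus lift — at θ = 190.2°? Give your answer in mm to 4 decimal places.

seg 1 [0°–69.5°] cycloidal, h=15: full span → s += 15 → s = 15.0000
seg 2 [69.5°–117.2°] simple-harmonic, h=-8: full span → s += -8 → s = 7.0000
seg 3 [117.2°–179.4°] dwell: s stays 7.0000
seg 4 [179.4°–254.6°] cycloidal, h=9: θ=190.2° here. β=10.8, B=75.2. 9·(0.1436 − sin(2π·0.1436)/(2π)) = 0.1684 → s = 7.1684
radial distance = base radius + s = 10 + 7.1684 = 17.1684

17.1684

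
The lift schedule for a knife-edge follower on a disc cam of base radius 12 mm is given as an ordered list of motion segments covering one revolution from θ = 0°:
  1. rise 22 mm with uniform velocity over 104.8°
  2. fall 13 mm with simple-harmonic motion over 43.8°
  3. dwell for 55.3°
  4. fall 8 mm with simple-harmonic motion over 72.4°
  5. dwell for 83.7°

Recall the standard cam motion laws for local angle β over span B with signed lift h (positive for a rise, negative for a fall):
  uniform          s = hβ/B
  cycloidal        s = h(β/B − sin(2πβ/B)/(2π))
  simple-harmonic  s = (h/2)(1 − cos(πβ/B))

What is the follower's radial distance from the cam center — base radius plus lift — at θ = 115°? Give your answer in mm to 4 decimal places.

seg 1 [0°–104.8°] uniform, h=22: full span → s += 22 → s = 22.0000
seg 2 [104.8°–148.6°] simple-harmonic, h=-13: θ=115° here. β=10.2, B=43.8. -13/2·(1 − cos(π·0.2329)) = -1.6633 → s = 20.3367
radial distance = base radius + s = 12 + 20.3367 = 32.3367

32.3367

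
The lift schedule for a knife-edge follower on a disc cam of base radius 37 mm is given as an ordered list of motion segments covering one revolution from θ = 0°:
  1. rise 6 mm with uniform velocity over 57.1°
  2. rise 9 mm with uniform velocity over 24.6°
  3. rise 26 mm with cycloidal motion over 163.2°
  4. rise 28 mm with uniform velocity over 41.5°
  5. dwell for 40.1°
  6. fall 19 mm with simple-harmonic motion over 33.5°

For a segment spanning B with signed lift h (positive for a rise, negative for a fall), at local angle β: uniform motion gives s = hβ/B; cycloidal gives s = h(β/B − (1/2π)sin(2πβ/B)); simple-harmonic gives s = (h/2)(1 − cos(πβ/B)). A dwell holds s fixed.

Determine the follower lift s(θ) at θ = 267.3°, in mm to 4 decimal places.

seg 1 [0°–57.1°] uniform, h=6: full span → s += 6 → s = 6.0000
seg 2 [57.1°–81.7°] uniform, h=9: full span → s += 9 → s = 15.0000
seg 3 [81.7°–244.9°] cycloidal, h=26: full span → s += 26 → s = 41.0000
seg 4 [244.9°–286.4°] uniform, h=28: θ=267.3° here. β=22.4, B=41.5. 28·22.4/41.5 = 15.1133 → s = 56.1133

56.1133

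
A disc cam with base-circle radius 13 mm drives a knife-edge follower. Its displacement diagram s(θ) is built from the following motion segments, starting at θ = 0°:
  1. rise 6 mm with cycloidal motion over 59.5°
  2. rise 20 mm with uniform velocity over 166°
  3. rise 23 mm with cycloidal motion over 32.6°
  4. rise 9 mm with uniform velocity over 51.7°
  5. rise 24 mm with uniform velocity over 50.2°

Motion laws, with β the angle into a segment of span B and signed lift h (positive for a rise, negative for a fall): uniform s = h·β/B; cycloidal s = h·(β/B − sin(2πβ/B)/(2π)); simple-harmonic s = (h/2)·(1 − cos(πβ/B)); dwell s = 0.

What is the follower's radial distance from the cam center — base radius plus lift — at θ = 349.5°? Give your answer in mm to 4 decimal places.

seg 1 [0°–59.5°] cycloidal, h=6: full span → s += 6 → s = 6.0000
seg 2 [59.5°–225.5°] uniform, h=20: full span → s += 20 → s = 26.0000
seg 3 [225.5°–258.1°] cycloidal, h=23: full span → s += 23 → s = 49.0000
seg 4 [258.1°–309.8°] uniform, h=9: full span → s += 9 → s = 58.0000
seg 5 [309.8°–360°] uniform, h=24: θ=349.5° here. β=39.7, B=50.2. 24·39.7/50.2 = 18.9801 → s = 76.9801
radial distance = base radius + s = 13 + 76.9801 = 89.9801

89.9801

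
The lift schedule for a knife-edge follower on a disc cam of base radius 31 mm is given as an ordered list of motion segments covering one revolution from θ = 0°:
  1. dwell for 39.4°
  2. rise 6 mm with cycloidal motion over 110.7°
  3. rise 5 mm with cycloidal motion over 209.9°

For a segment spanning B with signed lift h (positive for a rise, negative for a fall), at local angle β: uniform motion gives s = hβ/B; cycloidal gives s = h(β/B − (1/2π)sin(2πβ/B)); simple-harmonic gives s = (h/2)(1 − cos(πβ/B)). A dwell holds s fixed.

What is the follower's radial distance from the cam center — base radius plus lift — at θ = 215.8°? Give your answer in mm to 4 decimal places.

seg 1 [0°–39.4°] dwell: s stays 0.0000
seg 2 [39.4°–150.1°] cycloidal, h=6: full span → s += 6 → s = 6.0000
seg 3 [150.1°–360°] cycloidal, h=5: θ=215.8° here. β=65.7, B=209.9. 5·(0.3130 − sin(2π·0.3130)/(2π)) = 0.8308 → s = 6.8308
radial distance = base radius + s = 31 + 6.8308 = 37.8308

37.8308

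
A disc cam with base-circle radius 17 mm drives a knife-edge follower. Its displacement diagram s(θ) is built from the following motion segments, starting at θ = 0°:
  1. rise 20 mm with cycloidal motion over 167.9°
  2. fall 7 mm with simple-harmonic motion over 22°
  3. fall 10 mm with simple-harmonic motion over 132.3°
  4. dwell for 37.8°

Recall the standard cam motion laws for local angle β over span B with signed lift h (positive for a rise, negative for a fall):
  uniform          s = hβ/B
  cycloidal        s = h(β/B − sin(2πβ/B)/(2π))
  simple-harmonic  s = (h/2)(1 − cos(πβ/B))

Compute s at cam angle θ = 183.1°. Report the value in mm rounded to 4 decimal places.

seg 1 [0°–167.9°] cycloidal, h=20: full span → s += 20 → s = 20.0000
seg 2 [167.9°–189.9°] simple-harmonic, h=-7: θ=183.1° here. β=15.2, B=22. -7/2·(1 − cos(π·0.6909)) = -5.4756 → s = 14.5244

14.5244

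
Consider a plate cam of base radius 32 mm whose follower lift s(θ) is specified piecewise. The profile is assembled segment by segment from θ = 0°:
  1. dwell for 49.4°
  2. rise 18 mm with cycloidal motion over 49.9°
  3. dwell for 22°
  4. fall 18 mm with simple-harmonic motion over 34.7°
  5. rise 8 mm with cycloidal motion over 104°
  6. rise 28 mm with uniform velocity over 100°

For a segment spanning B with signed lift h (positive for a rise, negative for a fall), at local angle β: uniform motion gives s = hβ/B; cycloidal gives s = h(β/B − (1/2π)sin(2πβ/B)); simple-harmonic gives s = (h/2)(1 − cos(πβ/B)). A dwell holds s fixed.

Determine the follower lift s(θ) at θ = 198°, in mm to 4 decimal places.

seg 1 [0°–49.4°] dwell: s stays 0.0000
seg 2 [49.4°–99.3°] cycloidal, h=18: full span → s += 18 → s = 18.0000
seg 3 [99.3°–121.3°] dwell: s stays 18.0000
seg 4 [121.3°–156°] simple-harmonic, h=-18: full span → s += -18 → s = 0.0000
seg 5 [156°–260°] cycloidal, h=8: θ=198° here. β=42, B=104. 8·(0.4038 − sin(2π·0.4038)/(2π)) = 2.5075 → s = 2.5075

2.5075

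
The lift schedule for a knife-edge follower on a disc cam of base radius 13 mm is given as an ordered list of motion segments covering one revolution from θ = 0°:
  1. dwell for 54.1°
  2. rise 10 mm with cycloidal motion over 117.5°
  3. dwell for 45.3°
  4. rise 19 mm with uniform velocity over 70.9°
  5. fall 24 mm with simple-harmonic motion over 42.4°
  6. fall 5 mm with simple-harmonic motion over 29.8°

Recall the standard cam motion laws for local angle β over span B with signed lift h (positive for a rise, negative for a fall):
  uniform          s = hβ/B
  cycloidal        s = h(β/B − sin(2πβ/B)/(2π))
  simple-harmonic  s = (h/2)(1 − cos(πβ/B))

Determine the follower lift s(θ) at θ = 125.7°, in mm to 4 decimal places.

seg 1 [0°–54.1°] dwell: s stays 0.0000
seg 2 [54.1°–171.6°] cycloidal, h=10: θ=125.7° here. β=71.6, B=117.5. 10·(0.6094 − sin(2π·0.6094)/(2π)) = 7.1032 → s = 7.1032

7.1032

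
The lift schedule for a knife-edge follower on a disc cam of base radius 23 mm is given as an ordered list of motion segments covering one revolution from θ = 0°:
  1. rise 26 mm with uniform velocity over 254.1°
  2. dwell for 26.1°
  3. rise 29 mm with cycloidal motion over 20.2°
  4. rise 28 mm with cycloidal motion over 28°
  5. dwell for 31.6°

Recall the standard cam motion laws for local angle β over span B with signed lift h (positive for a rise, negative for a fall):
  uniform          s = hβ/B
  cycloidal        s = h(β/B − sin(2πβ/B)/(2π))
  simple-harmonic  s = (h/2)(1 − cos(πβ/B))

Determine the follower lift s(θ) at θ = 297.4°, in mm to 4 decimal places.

seg 1 [0°–254.1°] uniform, h=26: full span → s += 26 → s = 26.0000
seg 2 [254.1°–280.2°] dwell: s stays 26.0000
seg 3 [280.2°–300.4°] cycloidal, h=29: θ=297.4° here. β=17.2, B=20.2. 29·(0.8515 − sin(2π·0.8515)/(2π)) = 28.4016 → s = 54.4016

54.4016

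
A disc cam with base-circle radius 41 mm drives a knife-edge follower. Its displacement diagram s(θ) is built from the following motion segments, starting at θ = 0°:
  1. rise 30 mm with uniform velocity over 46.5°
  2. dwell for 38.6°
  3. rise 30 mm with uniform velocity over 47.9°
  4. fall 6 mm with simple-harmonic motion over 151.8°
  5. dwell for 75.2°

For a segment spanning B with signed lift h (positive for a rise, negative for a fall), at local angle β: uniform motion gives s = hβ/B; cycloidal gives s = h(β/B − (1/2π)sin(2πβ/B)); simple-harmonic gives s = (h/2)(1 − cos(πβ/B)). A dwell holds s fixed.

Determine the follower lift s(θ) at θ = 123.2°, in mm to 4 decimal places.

seg 1 [0°–46.5°] uniform, h=30: full span → s += 30 → s = 30.0000
seg 2 [46.5°–85.1°] dwell: s stays 30.0000
seg 3 [85.1°–133°] uniform, h=30: θ=123.2° here. β=38.1, B=47.9. 30·38.1/47.9 = 23.8622 → s = 53.8622

53.8622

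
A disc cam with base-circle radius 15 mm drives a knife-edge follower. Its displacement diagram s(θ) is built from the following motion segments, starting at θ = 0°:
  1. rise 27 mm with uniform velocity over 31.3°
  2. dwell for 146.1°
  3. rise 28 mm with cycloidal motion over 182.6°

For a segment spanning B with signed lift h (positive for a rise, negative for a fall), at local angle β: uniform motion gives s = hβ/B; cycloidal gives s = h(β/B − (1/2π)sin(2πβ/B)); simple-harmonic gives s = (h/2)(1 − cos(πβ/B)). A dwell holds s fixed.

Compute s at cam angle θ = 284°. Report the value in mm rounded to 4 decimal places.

seg 1 [0°–31.3°] uniform, h=27: full span → s += 27 → s = 27.0000
seg 2 [31.3°–177.4°] dwell: s stays 27.0000
seg 3 [177.4°–360°] cycloidal, h=28: θ=284° here. β=106.6, B=182.6. 28·(0.5838 − sin(2π·0.5838)/(2π)) = 18.5853 → s = 45.5853

45.5853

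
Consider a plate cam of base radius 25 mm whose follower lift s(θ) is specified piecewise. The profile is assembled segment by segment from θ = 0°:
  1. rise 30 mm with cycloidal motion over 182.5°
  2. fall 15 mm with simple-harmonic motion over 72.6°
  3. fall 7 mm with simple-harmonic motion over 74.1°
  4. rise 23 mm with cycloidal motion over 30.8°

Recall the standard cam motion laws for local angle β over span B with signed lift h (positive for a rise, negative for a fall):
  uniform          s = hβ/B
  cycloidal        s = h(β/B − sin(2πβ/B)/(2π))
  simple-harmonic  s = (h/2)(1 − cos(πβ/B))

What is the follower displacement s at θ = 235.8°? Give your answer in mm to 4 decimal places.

seg 1 [0°–182.5°] cycloidal, h=30: full span → s += 30 → s = 30.0000
seg 2 [182.5°–255.1°] simple-harmonic, h=-15: θ=235.8° here. β=53.3, B=72.6. -15/2·(1 − cos(π·0.7342)) = -12.5329 → s = 17.4671

17.4671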